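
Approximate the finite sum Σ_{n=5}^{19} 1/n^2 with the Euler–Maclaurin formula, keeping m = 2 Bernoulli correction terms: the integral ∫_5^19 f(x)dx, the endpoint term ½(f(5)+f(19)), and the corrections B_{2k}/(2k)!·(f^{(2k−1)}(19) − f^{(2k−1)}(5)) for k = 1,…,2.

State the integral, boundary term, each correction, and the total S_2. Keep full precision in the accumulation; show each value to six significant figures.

∫_5^19 1/x^2 dx evaluates to 0.147368.
½[f(5) + f(19)] = ½[0.0400000 + 0.00277008] = 0.0213850.
Running total after boundary: 0.168753.
Correction k=1: B_{2}/2! · (f^{(1)}(19) − f^{(1)}(5)) = 1/12 · (-0.000291588 − (-0.0160000)) = 0.00130903.
Running total after k=1: 0.170062.
Correction k=2: B_{4}/4! · (f^{(3)}(19) − f^{(3)}(5)) = −1/720 · (-9.69267e-06 − (-0.00768000)) = -1.06532e-05.

S_2 ≈ 0.170052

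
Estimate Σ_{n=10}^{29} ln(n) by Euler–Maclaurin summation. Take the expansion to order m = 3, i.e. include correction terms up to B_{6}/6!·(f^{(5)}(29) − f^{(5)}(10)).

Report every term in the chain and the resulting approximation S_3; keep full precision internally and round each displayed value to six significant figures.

∫_10^29 ln(x) dx evaluates to 55.6257.
½[f(10) + f(29)] = ½[2.30259 + 3.36730] = 2.83494.
Integral + boundary = 58.4607.
Order-1 term: 1/12 · (0.0344828 − 0.100000) = -0.00545977.
After k=1: 58.4552.
Order-2 term: −1/720 · (8.20042e-05 − 0.00200000) = 2.66388e-06.
After k=2: 58.4552.
Order-3 term: 1/30240 · (1.17010e-06 − 0.000240000) = -7.89781e-09.

S_3 ≈ 58.4552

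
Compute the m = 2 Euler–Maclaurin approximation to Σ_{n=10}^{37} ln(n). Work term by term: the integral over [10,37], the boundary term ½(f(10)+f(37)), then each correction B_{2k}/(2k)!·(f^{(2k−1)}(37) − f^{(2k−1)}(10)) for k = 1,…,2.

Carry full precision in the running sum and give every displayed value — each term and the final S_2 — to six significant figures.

S_2 ≈ 86.5288

The integral term ∫_10^37 ln(x) dx = 83.5781.
Boundary: ½(f(10) + f(37)) = ½(2.30259 + 3.61092) = 2.95675.
Integral + boundary = 86.5349.
k=1: B_{2}/(2)! × [f^{(1)}(37) − f^{(1)}(10)] = 1/12 × (0.0270270 − 0.100000) = -0.00608108.
After k=1: 86.5288.
k=2: B_{4}/(4)! × [f^{(3)}(37) − f^{(3)}(10)] = −1/720 × (3.94843e-05 − 0.00200000) = 2.72294e-06.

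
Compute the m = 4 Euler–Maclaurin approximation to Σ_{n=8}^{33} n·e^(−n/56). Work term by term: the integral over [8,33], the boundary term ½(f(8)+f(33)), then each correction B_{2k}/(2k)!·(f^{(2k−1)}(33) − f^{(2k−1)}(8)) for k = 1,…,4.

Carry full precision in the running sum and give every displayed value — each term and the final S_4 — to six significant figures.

S_4 ≈ 354.727

∫_8^33 x·e^(−x/56) dx evaluates to 342.149.
½[f(8) + f(33)] = ½[6.93502 + 18.3059] = 12.6204.
So far: 354.770.
k=1: B_{2}/(2)! × [f^{(1)}(33) − f^{(1)}(8)] = 1/12 × (0.227833 − 0.743038) = -0.0429338.
Running total after k=1: 354.727.
k=2: B_{4}/(4)! × [f^{(3)}(33) − f^{(3)}(8)] = −1/720 × (0.000426428 − 0.000789794) = 5.04674e-07.
Running total after k=2: 354.727.
k=3: B_{6}/(6)! × [f^{(5)}(33) − f^{(5)}(8)] = 1/30240 × (2.48790e-07 − 4.28141e-07) = -5.93091e-12.
Running total after k=3: 354.727.
k=4: B_{8}/(8)! × [f^{(7)}(33) − f^{(7)}(8)] = −1/1209600 × (1.15307e-10 − 1.92740e-10) = 6.40160e-17.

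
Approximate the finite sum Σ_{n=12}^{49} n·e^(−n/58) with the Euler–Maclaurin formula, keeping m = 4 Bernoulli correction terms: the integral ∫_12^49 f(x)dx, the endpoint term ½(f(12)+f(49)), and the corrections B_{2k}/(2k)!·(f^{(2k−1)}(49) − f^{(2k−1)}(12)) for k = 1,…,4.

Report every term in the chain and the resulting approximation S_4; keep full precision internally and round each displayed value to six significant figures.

S_4 ≈ 650.265

Integral: ∫_12^49 x·e^(−x/58) dx = 634.909.
Boundary: ½(f(12) + f(49)) = ½(9.75725 + 21.0519) = 15.4046.
Integral + boundary = 650.313.
Order-1 term: 1/12 · (0.0666669 − 0.644875) = -0.0481840.
Running total after k=1: 650.265.
Order-2 term: −1/720 · (0.000275247 − 0.000675114) = 5.55371e-07.
Running total after k=2: 650.265.
Order-3 term: 1/30240 · (1.57751e-07 − 3.44390e-07) = -6.17192e-12.
Running total after k=3: 650.265.
Order-4 term: −1/1209600 · (6.94654e-11 − 1.45093e-10) = 6.25228e-17.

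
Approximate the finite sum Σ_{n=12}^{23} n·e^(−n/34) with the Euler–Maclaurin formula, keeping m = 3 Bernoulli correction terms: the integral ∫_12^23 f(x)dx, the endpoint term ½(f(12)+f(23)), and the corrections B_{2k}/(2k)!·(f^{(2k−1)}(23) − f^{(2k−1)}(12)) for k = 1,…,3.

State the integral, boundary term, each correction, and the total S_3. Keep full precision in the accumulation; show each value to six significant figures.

S_3 ≈ 123.638

Integral: ∫_12^23 x·e^(−x/34) dx = 113.600.
Boundary: ½(f(12) + f(23)) = ½(8.43142 + 11.6934) = 10.0624.
Running total after boundary: 123.663.
k=1: B_{2}/(2)! × [f^{(1)}(23) − f^{(1)}(12)] = 1/12 × (0.164485 − 0.454636) = -0.0241792.
Partial sum through k=1: 123.638.
k=2: B_{4}/(4)! × [f^{(3)}(23) − f^{(3)}(12)] = −1/720 × (0.00102189 − 0.00160889) = 8.15277e-07.
Partial sum through k=2: 123.638.
k=3: B_{6}/(6)! × [f^{(5)}(23) − f^{(5)}(12)] = 1/30240 × (1.64488e-06 − 2.44333e-06) = -2.64036e-11.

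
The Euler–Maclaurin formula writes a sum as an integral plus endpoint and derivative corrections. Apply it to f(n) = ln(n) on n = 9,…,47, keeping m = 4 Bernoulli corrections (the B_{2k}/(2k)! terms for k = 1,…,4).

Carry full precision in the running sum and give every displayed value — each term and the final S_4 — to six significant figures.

∫_9^47 ln(x) dx evaluates to 123.182.
Endpoint term: (f(9) + f(47))/2 = (2.19722 + 3.85015)/2 = 3.02369.
Integral + boundary = 126.206.
k=1: B_{2}/(2)! × [f^{(1)}(47) − f^{(1)}(9)] = 1/12 × (0.0212766 − 0.111111) = -0.00748621.
Running total after k=1: 126.198.
k=2: B_{4}/(4)! × [f^{(3)}(47) − f^{(3)}(9)] = −1/720 × (1.92636e-05 − 0.00274348) = 3.78364e-06.
Running total after k=2: 126.198.
k=3: B_{6}/(6)! × [f^{(5)}(47) − f^{(5)}(9)] = 1/30240 × (1.04646e-07 − 0.000406442) = -1.34371e-08.
Running total after k=3: 126.198.
k=4: B_{8}/(8)! × [f^{(7)}(47) − f^{(7)}(9)] = −1/1209600 × (1.42117e-09 − 0.000150534) = 1.24448e-10.

S_4 ≈ 126.198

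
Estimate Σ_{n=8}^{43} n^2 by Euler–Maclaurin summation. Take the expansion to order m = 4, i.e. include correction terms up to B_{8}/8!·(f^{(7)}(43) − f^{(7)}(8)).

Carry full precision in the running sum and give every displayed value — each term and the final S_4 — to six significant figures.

∫_8^43 x^2 dx evaluates to 26331.7.
½[f(8) + f(43)] = ½[64.0000 + 1849.00] = 956.500.
So far: 27288.2.
k=1: B_{2}/(2)! × [f^{(1)}(43) − f^{(1)}(8)] = 1/12 × (86.0000 − 16.0000) = 5.83333.
Running total after k=1: 27294.0.
k=2: B_{4}/(4)! × [f^{(3)}(43) − f^{(3)}(8)] = −1/720 × (0.00000 − 0.00000) = 0.00000.
Running total after k=2: 27294.0.
k=3: B_{6}/(6)! × [f^{(5)}(43) − f^{(5)}(8)] = 1/30240 × (0.00000 − 0.00000) = 0.00000.
Running total after k=3: 27294.0.
k=4: B_{8}/(8)! × [f^{(7)}(43) − f^{(7)}(8)] = −1/1209600 × (0.00000 − 0.00000) = 0.00000.

S_4 ≈ 27294.0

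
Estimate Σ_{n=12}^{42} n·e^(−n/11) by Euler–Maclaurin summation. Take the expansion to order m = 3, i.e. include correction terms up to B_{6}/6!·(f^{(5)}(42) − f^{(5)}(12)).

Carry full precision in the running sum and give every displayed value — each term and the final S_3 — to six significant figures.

S_3 ≈ 74.6525

∫_12^42 x·e^(−x/11) dx evaluates to 72.1783.
½[f(12) + f(42)] = ½[4.03093 + 0.922644] = 2.47679.
Integral + boundary = 74.6551.
Correction k=1: B_{2}/2! · (f^{(1)}(42) − f^{(1)}(12)) = 1/12 · (-0.0619090 − (-0.0305374)) = -0.00261430.
Running total after k=1: 74.6525.
Correction k=2: B_{4}/4! · (f^{(3)}(42) − f^{(3)}(12)) = −1/720 · (-0.000148542 − 0.00529987) = 7.56724e-06.
Running total after k=2: 74.6525.
Correction k=3: B_{6}/6! · (f^{(5)}(42) − f^{(5)}(12)) = 1/30240 · (1.77323e-06 − 8.96869e-05) = -2.90720e-09.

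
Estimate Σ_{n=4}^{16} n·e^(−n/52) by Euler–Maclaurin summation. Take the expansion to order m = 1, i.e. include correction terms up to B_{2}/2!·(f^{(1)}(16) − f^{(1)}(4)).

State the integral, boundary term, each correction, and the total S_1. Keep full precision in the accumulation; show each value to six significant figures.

∫_4^16 x·e^(−x/52) dx evaluates to 96.9384.
Endpoint term: (f(4) + f(16))/2 = (3.70384 + 11.7623)/2 = 7.73305.
So far: 104.671.
Correction k=1: B_{2}/2! · (f^{(1)}(16) − f^{(1)}(4)) = 1/12 · (0.508944 − 0.854733) = -0.0288158.

S_1 ≈ 104.643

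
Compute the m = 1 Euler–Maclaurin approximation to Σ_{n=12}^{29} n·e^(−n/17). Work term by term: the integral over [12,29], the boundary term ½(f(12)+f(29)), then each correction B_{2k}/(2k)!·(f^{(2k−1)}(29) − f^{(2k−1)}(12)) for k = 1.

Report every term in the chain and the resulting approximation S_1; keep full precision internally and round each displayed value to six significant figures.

S_1 ≈ 106.933

Integral: ∫_12^29 x·e^(−x/17) dx = 101.360.
Endpoint term: (f(12) + f(29))/2 = (5.92407 + 5.26675)/2 = 5.59541.
So far: 106.955.
k=1: B_{2}/(2)! × [f^{(1)}(29) − f^{(1)}(12)] = 1/12 × (-0.128197 − 0.145198) = -0.0227829.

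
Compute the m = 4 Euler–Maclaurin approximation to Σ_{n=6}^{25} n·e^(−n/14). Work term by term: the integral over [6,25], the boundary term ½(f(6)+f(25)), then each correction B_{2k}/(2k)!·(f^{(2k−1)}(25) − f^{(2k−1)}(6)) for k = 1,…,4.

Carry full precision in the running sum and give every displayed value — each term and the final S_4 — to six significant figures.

∫_6^25 x·e^(−x/14) dx evaluates to 90.8512.
Boundary: ½(f(6) + f(25)) = ½(3.90863 + 4.19193) = 4.05028.
So far: 94.9014.
Order-1 term: 1/12 · (-0.131746 − 0.372251) = -0.0419998.
Running total after k=1: 94.8594.
Order-2 term: −1/720 · (0.00103882 − 0.00854658) = 1.04274e-05.
Running total after k=2: 94.8595.
Order-3 term: 1/30240 · (1.40296e-05 − 7.75200e-05) = -2.09955e-09.
Running total after k=3: 94.8595.
Order-4 term: −1/1209600 · (1.16118e-07 − 5.68546e-07) = 3.74031e-13.

S_4 ≈ 94.8595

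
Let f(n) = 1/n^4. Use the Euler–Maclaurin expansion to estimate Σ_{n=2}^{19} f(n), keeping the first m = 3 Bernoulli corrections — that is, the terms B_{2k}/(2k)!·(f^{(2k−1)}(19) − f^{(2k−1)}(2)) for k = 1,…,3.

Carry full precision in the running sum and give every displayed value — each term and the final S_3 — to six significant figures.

The integral term ∫_2^19 1/x^4 dx = 0.0416181.
½[f(2) + f(19)] = ½[0.0625000 + 7.67336e-06] = 0.0312538.
Integral + boundary = 0.0728719.
k=1: B_{2}/(2)! × [f^{(1)}(19) − f^{(1)}(2)] = 1/12 × (-1.61544e-06 − (-0.125000)) = 0.0104165.
Partial sum through k=1: 0.0832884.
k=2: B_{4}/(4)! × [f^{(3)}(19) − f^{(3)}(2)] = −1/720 × (-1.34247e-07 − (-0.937500)) = -0.00130208.
Partial sum through k=2: 0.0819864.
k=3: B_{6}/(6)! × [f^{(5)}(19) − f^{(5)}(2)] = 1/30240 × (-2.08251e-08 − (-13.1250)) = 0.000434028.

S_3 ≈ 0.0824204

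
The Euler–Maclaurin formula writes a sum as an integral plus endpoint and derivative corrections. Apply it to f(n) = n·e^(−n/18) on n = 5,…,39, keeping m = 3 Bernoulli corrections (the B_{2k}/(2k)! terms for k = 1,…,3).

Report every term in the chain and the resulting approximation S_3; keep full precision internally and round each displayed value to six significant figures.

S_3 ≈ 200.124

∫_5^39 x·e^(−x/18) dx evaluates to 196.053.
Endpoint term: (f(5) + f(39))/2 = (3.78733 + 4.46779)/2 = 4.12756.
So far: 200.181.
Order-1 term: 1/12 · (-0.133652 − 0.547058) = -0.0567258.
Running total after k=1: 200.124.
Order-2 term: −1/720 · (0.000294647 − 0.00636416) = 8.42988e-06.
Running total after k=2: 200.124.
Order-3 term: 1/30240 · (3.09198e-06 − 3.40737e-05) = -1.02453e-09.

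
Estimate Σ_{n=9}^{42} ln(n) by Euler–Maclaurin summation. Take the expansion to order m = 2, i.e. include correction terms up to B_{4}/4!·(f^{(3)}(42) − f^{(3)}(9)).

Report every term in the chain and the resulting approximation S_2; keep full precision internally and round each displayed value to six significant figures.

S_2 ≈ 107.167

Integral: ∫_9^42 ln(x) dx = 104.207.
Endpoint term: (f(9) + f(42))/2 = (2.19722 + 3.73767)/2 = 2.96745.
Running total after boundary: 107.175.
Order-1 term: 1/12 · (0.0238095 − 0.111111) = -0.00727513.
After k=1: 107.167.
Order-2 term: −1/720 · (2.69949e-05 − 0.00274348) = 3.77290e-06.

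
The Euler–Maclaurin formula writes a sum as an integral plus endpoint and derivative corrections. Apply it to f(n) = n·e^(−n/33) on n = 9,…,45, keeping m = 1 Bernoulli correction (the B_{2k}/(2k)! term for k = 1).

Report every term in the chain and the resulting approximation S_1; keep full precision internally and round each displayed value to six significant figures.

S_1 ≈ 406.041

∫_9^45 x·e^(−x/33) dx evaluates to 396.915.
Boundary: ½(f(9) + f(45)) = ½(6.85170 + 11.5078) = 9.17976.
Integral + boundary = 406.095.
Correction k=1: B_{2}/2! · (f^{(1)}(45) − f^{(1)}(9)) = 1/12 · (-0.0929924 − 0.553673) = -0.0538888.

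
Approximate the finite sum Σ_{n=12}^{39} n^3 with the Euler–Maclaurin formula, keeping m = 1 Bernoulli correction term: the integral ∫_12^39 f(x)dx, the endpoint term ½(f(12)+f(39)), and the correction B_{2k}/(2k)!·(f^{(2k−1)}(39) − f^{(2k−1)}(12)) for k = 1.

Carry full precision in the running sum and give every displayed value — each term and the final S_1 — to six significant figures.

The integral term ∫_12^39 x^3 dx = 573176.
Boundary: ½(f(12) + f(39)) = ½(1728.00 + 59319.0) = 30523.5.
Running total after boundary: 603700.
Order-1 term: 1/12 · (4563.00 − 432.000) = 344.250.

S_1 ≈ 604044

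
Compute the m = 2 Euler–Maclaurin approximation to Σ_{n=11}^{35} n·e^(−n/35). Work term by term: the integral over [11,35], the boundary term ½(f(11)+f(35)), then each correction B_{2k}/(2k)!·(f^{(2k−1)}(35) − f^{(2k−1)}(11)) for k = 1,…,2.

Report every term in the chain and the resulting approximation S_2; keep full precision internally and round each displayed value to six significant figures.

Integral: ∫_11^35 x·e^(−x/35) dx = 274.495.
Endpoint term: (f(11) + f(35))/2 = (8.03341 + 12.8758)/2 = 10.4546.
Integral + boundary = 284.950.
k=1: B_{2}/(2)! × [f^{(1)}(35) − f^{(1)}(11)] = 1/12 × (0.00000 − 0.500784) = -0.0417320.
Running total after k=1: 284.908.
k=2: B_{4}/(4)! × [f^{(3)}(35) − f^{(3)}(11)] = −1/720 × (0.000600619 − 0.00160115) = 1.38962e-06.

S_2 ≈ 284.908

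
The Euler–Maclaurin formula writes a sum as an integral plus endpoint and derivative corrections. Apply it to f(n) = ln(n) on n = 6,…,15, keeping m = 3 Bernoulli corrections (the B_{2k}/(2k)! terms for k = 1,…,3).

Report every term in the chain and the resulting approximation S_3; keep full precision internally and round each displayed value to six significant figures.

S_3 ≈ 23.1118

Integral: ∫_6^15 ln(x) dx = 20.8702.
Boundary: ½(f(6) + f(15)) = ½(1.79176 + 2.70805) = 2.24990.
Running total after boundary: 23.1201.
Order-1 term: 1/12 · (0.0666667 − 0.166667) = -0.00833333.
Partial sum through k=1: 23.1118.
Order-2 term: −1/720 · (0.000592593 − 0.00925926) = 1.20370e-05.
Partial sum through k=2: 23.1118.
Order-3 term: 1/30240 · (3.16049e-05 − 0.00308642) = -1.01019e-07.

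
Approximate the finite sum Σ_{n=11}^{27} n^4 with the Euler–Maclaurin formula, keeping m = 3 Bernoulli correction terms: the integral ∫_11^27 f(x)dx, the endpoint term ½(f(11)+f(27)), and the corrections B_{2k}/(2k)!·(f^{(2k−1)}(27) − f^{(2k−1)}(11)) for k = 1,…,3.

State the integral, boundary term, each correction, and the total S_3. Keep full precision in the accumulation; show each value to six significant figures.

S_3 ≈ 3.11673e+06

The integral term ∫_11^27 x^4 dx = 2.83757e+06.
½[f(11) + f(27)] = ½[14641.0 + 531441] = 273041.
So far: 3.11061e+06.
Order-1 term: 1/12 · (78732.0 − 5324.00) = 6117.33.
Partial sum through k=1: 3.11673e+06.
Order-2 term: −1/720 · (648.000 − 264.000) = -0.533333.
Partial sum through k=2: 3.11673e+06.
Order-3 term: 1/30240 · (0.00000 − 0.00000) = 0.00000.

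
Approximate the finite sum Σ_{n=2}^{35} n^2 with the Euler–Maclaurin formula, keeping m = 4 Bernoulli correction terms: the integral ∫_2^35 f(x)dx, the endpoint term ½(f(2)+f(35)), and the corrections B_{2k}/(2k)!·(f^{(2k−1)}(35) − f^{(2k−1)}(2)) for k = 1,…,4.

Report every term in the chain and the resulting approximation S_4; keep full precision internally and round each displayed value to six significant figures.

S_4 ≈ 14909.0

∫_2^35 x^2 dx evaluates to 14289.0.
Endpoint term: (f(2) + f(35))/2 = (4.00000 + 1225.00)/2 = 614.500.
Integral + boundary = 14903.5.
Order-1 term: 1/12 · (70.0000 − 4.00000) = 5.50000.
After k=1: 14909.0.
Order-2 term: −1/720 · (0.00000 − 0.00000) = 0.00000.
After k=2: 14909.0.
Order-3 term: 1/30240 · (0.00000 − 0.00000) = 0.00000.
After k=3: 14909.0.
Order-4 term: −1/1209600 · (0.00000 − 0.00000) = 0.00000.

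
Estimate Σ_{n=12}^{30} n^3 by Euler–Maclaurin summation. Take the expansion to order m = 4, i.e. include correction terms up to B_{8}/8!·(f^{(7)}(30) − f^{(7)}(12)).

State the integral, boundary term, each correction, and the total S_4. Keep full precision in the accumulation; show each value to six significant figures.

The integral term ∫_12^30 x^3 dx = 197316.
½[f(12) + f(30)] = ½[1728.00 + 27000.0] = 14364.0.
Running total after boundary: 211680.
Order-1 term: 1/12 · (2700.00 − 432.000) = 189.000.
After k=1: 211869.
Order-2 term: −1/720 · (6.00000 − 6.00000) = 0.00000.
After k=2: 211869.
Order-3 term: 1/30240 · (0.00000 − 0.00000) = 0.00000.
After k=3: 211869.
Order-4 term: −1/1209600 · (0.00000 − 0.00000) = 0.00000.

S_4 ≈ 211869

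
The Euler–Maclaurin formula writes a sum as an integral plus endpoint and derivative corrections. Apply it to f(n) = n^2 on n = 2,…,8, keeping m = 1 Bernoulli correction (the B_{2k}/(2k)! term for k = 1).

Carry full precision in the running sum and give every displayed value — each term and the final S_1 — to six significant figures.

Integral: ∫_2^8 x^2 dx = 168.000.
Boundary: ½(f(2) + f(8)) = ½(4.00000 + 64.0000) = 34.0000.
Integral + boundary = 202.000.
k=1: B_{2}/(2)! × [f^{(1)}(8) − f^{(1)}(2)] = 1/12 × (16.0000 − 4.00000) = 1.00000.

S_1 ≈ 203.000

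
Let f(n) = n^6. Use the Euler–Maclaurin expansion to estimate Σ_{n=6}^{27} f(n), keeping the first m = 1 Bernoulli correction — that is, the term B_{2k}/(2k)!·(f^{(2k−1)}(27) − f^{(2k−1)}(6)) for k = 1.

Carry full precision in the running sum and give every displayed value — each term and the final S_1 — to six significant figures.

The integral term ∫_6^27 x^6 dx = 1.49430e+09.
Endpoint term: (f(6) + f(27))/2 = (46656.0 + 3.87420e+08)/2 = 1.93734e+08.
Integral + boundary = 1.68803e+09.
Correction k=1: B_{2}/2! · (f^{(1)}(27) − f^{(1)}(6)) = 1/12 · (8.60934e+07 − 46656.0) = 7.17057e+06.

S_1 ≈ 1.69520e+09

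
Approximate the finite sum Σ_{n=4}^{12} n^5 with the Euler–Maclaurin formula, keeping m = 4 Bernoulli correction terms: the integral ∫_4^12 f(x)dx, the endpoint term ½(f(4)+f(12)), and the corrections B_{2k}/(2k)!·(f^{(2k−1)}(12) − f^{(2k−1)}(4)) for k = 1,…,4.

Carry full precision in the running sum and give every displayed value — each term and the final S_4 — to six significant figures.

Integral: ∫_4^12 x^5 dx = 496981.
Boundary: ½(f(4) + f(12)) = ½(1024.00 + 248832) = 124928.
Running total after boundary: 621909.
Order-1 term: 1/12 · (103680 − 1280.00) = 8533.33.
Running total after k=1: 630443.
Order-2 term: −1/720 · (8640.00 − 960.000) = -10.6667.
Running total after k=2: 630432.
Order-3 term: 1/30240 · (120.000 − 120.000) = 0.00000.
Running total after k=3: 630432.
Order-4 term: −1/1209600 · (0.00000 − 0.00000) = 0.00000.

S_4 ≈ 630432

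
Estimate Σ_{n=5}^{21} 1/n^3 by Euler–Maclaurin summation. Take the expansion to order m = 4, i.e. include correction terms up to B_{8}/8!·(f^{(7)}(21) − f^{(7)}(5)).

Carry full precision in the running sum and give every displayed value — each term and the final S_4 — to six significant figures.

S_4 ≈ 0.0233138

∫_5^21 1/x^3 dx evaluates to 0.0188662.
Boundary: ½(f(5) + f(21)) = ½(0.00800000 + 0.000107980) = 0.00405399.
So far: 0.0229202.
Correction k=1: B_{2}/2! · (f^{(1)}(21) − f^{(1)}(5)) = 1/12 · (-1.54257e-05 − (-0.00480000)) = 0.000398715.
Partial sum through k=1: 0.0233189.
Correction k=2: B_{4}/4! · (f^{(3)}(21) − f^{(3)}(5)) = −1/720 · (-6.99577e-07 − (-0.00384000)) = -5.33236e-06.
Partial sum through k=2: 0.0233136.
Correction k=3: B_{6}/6! · (f^{(5)}(21) − f^{(5)}(5)) = 1/30240 · (-6.66264e-08 − (-0.00645120)) = 2.13331e-07.
Partial sum through k=3: 0.0233138.
Correction k=4: B_{8}/8! · (f^{(7)}(21) − f^{(7)}(5)) = −1/1209600 · (-1.08778e-08 − (-0.0185795)) = -1.53600e-08.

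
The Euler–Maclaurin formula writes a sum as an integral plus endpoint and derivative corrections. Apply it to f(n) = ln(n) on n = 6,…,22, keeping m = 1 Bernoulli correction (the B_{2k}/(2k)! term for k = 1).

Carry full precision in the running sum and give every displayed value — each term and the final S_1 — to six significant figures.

S_1 ≈ 43.6837

Integral: ∫_6^22 ln(x) dx = 41.2524.
Boundary: ½(f(6) + f(22)) = ½(1.79176 + 3.09104) = 2.44140.
Integral + boundary = 43.6938.
k=1: B_{2}/(2)! × [f^{(1)}(22) − f^{(1)}(6)] = 1/12 × (0.0454545 − 0.166667) = -0.0101010.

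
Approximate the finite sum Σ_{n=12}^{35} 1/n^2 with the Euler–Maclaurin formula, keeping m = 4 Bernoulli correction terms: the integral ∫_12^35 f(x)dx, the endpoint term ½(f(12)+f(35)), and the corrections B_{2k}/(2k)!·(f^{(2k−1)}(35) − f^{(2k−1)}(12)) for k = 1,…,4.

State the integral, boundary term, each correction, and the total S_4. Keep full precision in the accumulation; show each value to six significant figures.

S_4 ≈ 0.0587347

Integral: ∫_12^35 1/x^2 dx = 0.0547619.
½[f(12) + f(35)] = ½[0.00694444 + 0.000816327] = 0.00388039.
Integral + boundary = 0.0586423.
Order-1 term: 1/12 · (-4.66472e-05 − (-0.00115741)) = 9.25633e-05.
After k=1: 0.0587349.
Order-2 term: −1/720 · (-4.56952e-07 − (-9.64506e-05)) = -1.33325e-07.
After k=2: 0.0587347.
Order-3 term: 1/30240 · (-1.11907e-08 − (-2.00939e-05)) = 6.64110e-10.
After k=3: 0.0587347.
Order-4 term: −1/1209600 · (-5.11574e-10 − (-7.81429e-06)) = -6.45980e-12.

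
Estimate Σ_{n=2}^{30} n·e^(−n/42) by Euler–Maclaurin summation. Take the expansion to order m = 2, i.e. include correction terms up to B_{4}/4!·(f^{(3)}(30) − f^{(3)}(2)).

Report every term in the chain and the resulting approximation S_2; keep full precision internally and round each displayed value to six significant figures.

∫_2^30 x·e^(−x/42) dx evaluates to 281.688.
Boundary: ½(f(2) + f(30)) = ½(1.90699 + 14.6862) = 8.29662.
So far: 289.985.
Correction k=1: B_{2}/2! · (f^{(1)}(30) − f^{(1)}(2)) = 1/12 · (0.139869 − 0.908092) = -0.0640186.
Running total after k=1: 289.921.
Correction k=2: B_{4}/4! · (f^{(3)}(30) − f^{(3)}(2)) = −1/720 · (0.000634327 − 0.00159585) = 1.33545e-06.

S_2 ≈ 289.921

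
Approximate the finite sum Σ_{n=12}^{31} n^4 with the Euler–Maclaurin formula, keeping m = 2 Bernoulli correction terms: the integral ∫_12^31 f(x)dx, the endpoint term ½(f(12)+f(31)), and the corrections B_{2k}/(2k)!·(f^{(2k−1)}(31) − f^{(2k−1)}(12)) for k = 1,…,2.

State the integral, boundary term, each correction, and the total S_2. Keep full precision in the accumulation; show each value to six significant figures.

S_2 ≈ 6.15755e+06

∫_12^31 x^4 dx evaluates to 5.67606e+06.
Boundary: ½(f(12) + f(31)) = ½(20736.0 + 923521) = 472128.
So far: 6.14819e+06.
Order-1 term: 1/12 · (119164 − 6912.00) = 9354.33.
Running total after k=1: 6.15755e+06.
Order-2 term: −1/720 · (744.000 − 288.000) = -0.633333.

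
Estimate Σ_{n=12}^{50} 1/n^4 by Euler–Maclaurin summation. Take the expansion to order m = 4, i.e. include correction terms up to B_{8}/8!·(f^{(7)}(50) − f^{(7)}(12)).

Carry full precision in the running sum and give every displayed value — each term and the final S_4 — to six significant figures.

The integral term ∫_12^50 1/x^4 dx = 0.000190235.
Endpoint term: (f(12) + f(50))/2 = (4.82253e-05 + 1.60000e-07)/2 = 2.41927e-05.
Running total after boundary: 0.000214427.
Order-1 term: 1/12 · (-1.28000e-08 − (-1.60751e-05)) = 1.33853e-06.
Partial sum through k=1: 0.000215766.
Order-2 term: −1/720 · (-1.53600e-10 − (-3.34898e-06)) = -4.65115e-09.
Partial sum through k=2: 0.000215761.
Order-3 term: 1/30240 · (-3.44064e-12 − (-1.30238e-06)) = 4.30680e-11.
Partial sum through k=3: 0.000215761.
Order-4 term: −1/1209600 · (-1.23863e-13 − (-8.13988e-07)) = -6.72940e-13.

S_4 ≈ 0.000215761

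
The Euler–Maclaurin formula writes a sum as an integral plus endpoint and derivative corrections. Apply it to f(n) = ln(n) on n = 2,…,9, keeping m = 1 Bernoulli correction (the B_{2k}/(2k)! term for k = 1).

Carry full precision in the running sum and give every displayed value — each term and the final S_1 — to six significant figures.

S_1 ≈ 12.8015

Integral: ∫_2^9 ln(x) dx = 11.3887.
Endpoint term: (f(2) + f(9))/2 = (0.693147 + 2.19722)/2 = 1.44519.
So far: 12.8339.
Order-1 term: 1/12 · (0.111111 − 0.500000) = -0.0324074.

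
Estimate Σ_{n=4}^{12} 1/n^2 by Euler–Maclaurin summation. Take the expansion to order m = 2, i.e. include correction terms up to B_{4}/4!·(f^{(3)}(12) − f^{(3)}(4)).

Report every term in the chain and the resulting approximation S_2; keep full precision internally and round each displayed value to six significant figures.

∫_4^12 1/x^2 dx evaluates to 0.166667.
Boundary: ½(f(4) + f(12)) = ½(0.0625000 + 0.00694444) = 0.0347222.
So far: 0.201389.
Correction k=1: B_{2}/2! · (f^{(1)}(12) − f^{(1)}(4)) = 1/12 · (-0.00115741 − (-0.0312500)) = 0.00250772.
After k=1: 0.203897.
Correction k=2: B_{4}/4! · (f^{(3)}(12) − f^{(3)}(4)) = −1/720 · (-9.64506e-05 − (-0.0234375)) = -3.24181e-05.

S_2 ≈ 0.203864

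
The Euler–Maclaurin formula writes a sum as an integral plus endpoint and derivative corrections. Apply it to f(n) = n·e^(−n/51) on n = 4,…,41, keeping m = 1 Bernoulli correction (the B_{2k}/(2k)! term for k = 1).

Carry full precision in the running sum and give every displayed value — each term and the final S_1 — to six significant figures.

∫_4^41 x·e^(−x/51) dx evaluates to 493.406.
Endpoint term: (f(4) + f(41))/2 = (3.69826 + 18.3504)/2 = 11.0243.
Running total after boundary: 504.431.
Order-1 term: 1/12 · (0.0877589 − 0.852051) = -0.0636910.

S_1 ≈ 504.367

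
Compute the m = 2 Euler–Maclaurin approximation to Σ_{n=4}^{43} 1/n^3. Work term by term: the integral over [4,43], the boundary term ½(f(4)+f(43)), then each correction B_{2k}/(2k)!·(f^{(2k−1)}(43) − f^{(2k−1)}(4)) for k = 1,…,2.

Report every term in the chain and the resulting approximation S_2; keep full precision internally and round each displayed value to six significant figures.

S_2 ≈ 0.0397545

The integral term ∫_4^43 1/x^3 dx = 0.0309796.
Boundary: ½(f(4) + f(43)) = ½(0.0156250 + 1.25775e-05) = 0.00781879.
So far: 0.0387984.
Order-1 term: 1/12 · (-8.77501e-07 − (-0.0117188)) = 0.000976489.
Running total after k=1: 0.0397749.
Order-2 term: −1/720 · (-9.49162e-09 − (-0.0146484)) = -2.03450e-05.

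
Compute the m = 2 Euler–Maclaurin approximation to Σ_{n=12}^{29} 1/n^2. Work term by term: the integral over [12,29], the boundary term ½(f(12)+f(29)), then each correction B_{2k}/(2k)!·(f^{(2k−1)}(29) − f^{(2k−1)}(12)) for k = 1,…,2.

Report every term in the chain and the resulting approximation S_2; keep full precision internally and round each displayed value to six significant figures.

The integral term ∫_12^29 1/x^2 dx = 0.0488506.
Boundary: ½(f(12) + f(29)) = ½(0.00694444 + 0.00118906) = 0.00406675.
So far: 0.0529173.
k=1: B_{2}/(2)! × [f^{(1)}(29) − f^{(1)}(12)] = 1/12 × (-8.20042e-05 − (-0.00115741)) = 8.96169e-05.
Partial sum through k=1: 0.0530069.
k=2: B_{4}/(4)! × [f^{(3)}(29) − f^{(3)}(12)] = −1/720 × (-1.17010e-06 − (-9.64506e-05)) = -1.32334e-07.

S_2 ≈ 0.0530068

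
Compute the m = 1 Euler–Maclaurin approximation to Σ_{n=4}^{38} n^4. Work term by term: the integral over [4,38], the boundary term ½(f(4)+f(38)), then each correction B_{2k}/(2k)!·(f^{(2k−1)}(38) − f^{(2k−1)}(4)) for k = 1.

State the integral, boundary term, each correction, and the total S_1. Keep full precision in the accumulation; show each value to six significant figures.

S_1 ≈ 1.69078e+07

∫_4^38 x^4 dx evaluates to 1.58468e+07.
Endpoint term: (f(4) + f(38))/2 = (256.000 + 2.08514e+06)/2 = 1.04270e+06.
So far: 1.68895e+07.
Correction k=1: B_{2}/2! · (f^{(1)}(38) − f^{(1)}(4)) = 1/12 · (219488 − 256.000) = 18269.3.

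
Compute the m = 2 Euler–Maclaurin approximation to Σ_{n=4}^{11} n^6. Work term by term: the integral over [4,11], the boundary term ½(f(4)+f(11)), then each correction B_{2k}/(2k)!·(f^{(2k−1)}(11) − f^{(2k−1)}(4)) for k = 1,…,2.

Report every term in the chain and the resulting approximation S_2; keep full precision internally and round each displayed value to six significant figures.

Integral: ∫_4^11 x^6 dx = 2.78154e+06.
½[f(4) + f(11)] = ½[4096.00 + 1.77156e+06] = 887828.
So far: 3.66937e+06.
Correction k=1: B_{2}/2! · (f^{(1)}(11) − f^{(1)}(4)) = 1/12 · (966306 − 6144.00) = 80013.5.
Running total after k=1: 3.74938e+06.
Correction k=2: B_{4}/4! · (f^{(3)}(11) − f^{(3)}(4)) = −1/720 · (159720 − 7680.00) = -211.167.

S_2 ≈ 3.74917e+06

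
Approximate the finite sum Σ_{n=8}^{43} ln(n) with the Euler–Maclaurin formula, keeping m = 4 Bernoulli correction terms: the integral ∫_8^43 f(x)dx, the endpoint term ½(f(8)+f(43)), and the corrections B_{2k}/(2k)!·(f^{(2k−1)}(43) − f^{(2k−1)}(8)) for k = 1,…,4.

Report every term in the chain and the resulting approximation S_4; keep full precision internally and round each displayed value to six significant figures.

Integral: ∫_8^43 ln(x) dx = 110.096.
½[f(8) + f(43)] = ½[2.07944 + 3.76120] = 2.92032.
So far: 113.016.
Correction k=1: B_{2}/2! · (f^{(1)}(43) − f^{(1)}(8)) = 1/12 · (0.0232558 − 0.125000) = -0.00847868.
Running total after k=1: 113.008.
Correction k=2: B_{4}/4! · (f^{(3)}(43) − f^{(3)}(8)) = −1/720 · (2.51550e-05 − 0.00390625) = 5.39041e-06.
Running total after k=2: 113.008.
Correction k=3: B_{6}/6! · (f^{(5)}(43) − f^{(5)}(8)) = 1/30240 · (1.63256e-07 − 0.000732422) = -2.42149e-08.
Running total after k=3: 113.008.
Correction k=4: B_{8}/8! · (f^{(7)}(43) − f^{(7)}(8)) = −1/1209600 · (2.64883e-09 − 0.000343323) = 2.83829e-10.

S_4 ≈ 113.008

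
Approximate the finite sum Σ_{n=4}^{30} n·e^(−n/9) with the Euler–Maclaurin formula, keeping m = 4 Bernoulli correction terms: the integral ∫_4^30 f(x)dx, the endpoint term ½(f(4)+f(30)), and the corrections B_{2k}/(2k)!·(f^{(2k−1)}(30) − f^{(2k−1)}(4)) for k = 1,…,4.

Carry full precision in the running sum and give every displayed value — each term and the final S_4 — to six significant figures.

∫_4^30 x·e^(−x/9) dx evaluates to 62.4965.
Endpoint term: (f(4) + f(30))/2 = (2.56472 + 1.07022)/2 = 1.81747.
So far: 64.3140.
Correction k=1: B_{2}/2! · (f^{(1)}(30) − f^{(1)}(4)) = 1/12 · (-0.0832393 − 0.356211) = -0.0366209.
Partial sum through k=1: 64.2774.
Correction k=2: B_{4}/4! · (f^{(3)}(30) − f^{(3)}(4)) = −1/720 · (-0.000146807 − 0.0202293) = 2.83001e-05.
Partial sum through k=2: 64.2774.
Correction k=3: B_{6}/6! · (f^{(5)}(30) − f^{(5)}(4)) = 1/30240 · (9.06213e-06 − 0.000445196) = -1.44224e-08.
Partial sum through k=3: 64.2774.
Correction k=4: B_{8}/8! · (f^{(7)}(30) − f^{(7)}(4)) = −1/1209600 · (2.46132e-07 − 7.90924e-06) = 6.33524e-12.

S_4 ≈ 64.2774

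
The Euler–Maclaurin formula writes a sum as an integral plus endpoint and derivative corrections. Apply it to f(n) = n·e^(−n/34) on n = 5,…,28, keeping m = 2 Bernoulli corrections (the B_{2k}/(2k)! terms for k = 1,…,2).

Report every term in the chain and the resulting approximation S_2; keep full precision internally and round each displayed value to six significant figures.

Integral: ∫_5^28 x·e^(−x/34) dx = 219.502.
Boundary: ½(f(5) + f(28)) = ½(4.31622 + 12.2886) = 8.30243.
Running total after boundary: 227.804.
Correction k=1: B_{2}/2! · (f^{(1)}(28) − f^{(1)}(5)) = 1/12 · (0.0774494 − 0.736296) = -0.0549039.
Partial sum through k=1: 227.749.
Correction k=2: B_{4}/4! · (f^{(3)}(28) − f^{(3)}(5)) = −1/720 · (0.000826306 − 0.00213043) = 1.81129e-06.

S_2 ≈ 227.749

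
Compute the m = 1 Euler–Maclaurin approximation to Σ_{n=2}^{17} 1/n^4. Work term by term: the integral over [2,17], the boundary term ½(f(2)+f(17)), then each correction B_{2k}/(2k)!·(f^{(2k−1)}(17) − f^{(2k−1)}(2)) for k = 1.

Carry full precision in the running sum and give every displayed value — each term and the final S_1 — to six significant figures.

The integral term ∫_2^17 1/x^4 dx = 0.0415988.
Boundary: ½(f(2) + f(17)) = ½(0.0625000 + 1.19730e-05) = 0.0312560.
Running total after boundary: 0.0728548.
Order-1 term: 1/12 · (-2.81719e-06 − (-0.125000)) = 0.0104164.

S_1 ≈ 0.0832712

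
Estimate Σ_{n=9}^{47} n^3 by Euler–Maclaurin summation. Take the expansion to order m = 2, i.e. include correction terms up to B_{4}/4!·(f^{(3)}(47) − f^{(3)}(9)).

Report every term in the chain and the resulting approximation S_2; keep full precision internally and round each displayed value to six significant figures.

Integral: ∫_9^47 x^3 dx = 1.21828e+06.
½[f(9) + f(47)] = ½[729.000 + 103823] = 52276.0.
Integral + boundary = 1.27056e+06.
Order-1 term: 1/12 · (6627.00 − 243.000) = 532.000.
Partial sum through k=1: 1.27109e+06.
Order-2 term: −1/720 · (6.00000 − 6.00000) = 0.00000.

S_2 ≈ 1.27109e+06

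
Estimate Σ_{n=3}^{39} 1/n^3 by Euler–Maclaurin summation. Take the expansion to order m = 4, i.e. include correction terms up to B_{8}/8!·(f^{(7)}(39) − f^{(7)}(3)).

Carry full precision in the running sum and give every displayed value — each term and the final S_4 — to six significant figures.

∫_3^39 1/x^3 dx evaluates to 0.0552268.
Endpoint term: (f(3) + f(39))/2 = (0.0370370 + 1.68580e-05)/2 = 0.0185269.
So far: 0.0737538.
Correction k=1: B_{2}/2! · (f^{(1)}(39) − f^{(1)}(3)) = 1/12 · (-1.29677e-06 − (-0.0370370)) = 0.00308631.
Running total after k=1: 0.0768401.
Correction k=2: B_{4}/4! · (f^{(3)}(39) − f^{(3)}(3)) = −1/720 · (-1.70515e-08 − (-0.0823045)) = -0.000114312.
Running total after k=2: 0.0767258.
Correction k=3: B_{6}/6! · (f^{(5)}(39) − f^{(5)}(3)) = 1/30240 · (-4.70851e-10 − (-0.384088)) = 1.27013e-05.
Running total after k=3: 0.0767385.
Correction k=4: B_{8}/8! · (f^{(7)}(39) − f^{(7)}(3)) = −1/1209600 · (-2.22888e-11 − (-3.07270)) = -2.54026e-06.

S_4 ≈ 0.0767359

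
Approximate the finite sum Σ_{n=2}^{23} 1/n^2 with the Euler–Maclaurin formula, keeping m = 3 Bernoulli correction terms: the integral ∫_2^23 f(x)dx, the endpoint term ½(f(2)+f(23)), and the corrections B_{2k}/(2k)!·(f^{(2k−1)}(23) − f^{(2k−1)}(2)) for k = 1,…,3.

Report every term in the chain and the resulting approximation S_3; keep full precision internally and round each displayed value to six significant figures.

S_3 ≈ 0.602431

The integral term ∫_2^23 1/x^2 dx = 0.456522.
Endpoint term: (f(2) + f(23))/2 = (0.250000 + 0.00189036)/2 = 0.125945.
Running total after boundary: 0.582467.
Order-1 term: 1/12 · (-0.000164379 − (-0.250000)) = 0.0208196.
Running total after k=1: 0.603287.
Order-2 term: −1/720 · (-3.72883e-06 − (-0.750000)) = -0.00104166.
Running total after k=2: 0.602245.
Order-3 term: 1/30240 · (-2.11465e-07 − (-5.62500)) = 0.000186012.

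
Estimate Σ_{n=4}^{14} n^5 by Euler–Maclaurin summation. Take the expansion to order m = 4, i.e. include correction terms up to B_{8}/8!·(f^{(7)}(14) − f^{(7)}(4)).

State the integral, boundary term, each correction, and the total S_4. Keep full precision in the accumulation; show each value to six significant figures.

S_4 ≈ 1.53955e+06

The integral term ∫_4^14 x^5 dx = 1.25424e+06.
½[f(4) + f(14)] = ½[1024.00 + 537824] = 269424.
Integral + boundary = 1.52366e+06.
Correction k=1: B_{2}/2! · (f^{(1)}(14) − f^{(1)}(4)) = 1/12 · (192080 − 1280.00) = 15900.0.
Running total after k=1: 1.53956e+06.
Correction k=2: B_{4}/4! · (f^{(3)}(14) − f^{(3)}(4)) = −1/720 · (11760.0 − 960.000) = -15.0000.
Running total after k=2: 1.53955e+06.
Correction k=3: B_{6}/6! · (f^{(5)}(14) − f^{(5)}(4)) = 1/30240 · (120.000 − 120.000) = 0.00000.
Running total after k=3: 1.53955e+06.
Correction k=4: B_{8}/8! · (f^{(7)}(14) − f^{(7)}(4)) = −1/1209600 · (0.00000 − 0.00000) = 0.00000.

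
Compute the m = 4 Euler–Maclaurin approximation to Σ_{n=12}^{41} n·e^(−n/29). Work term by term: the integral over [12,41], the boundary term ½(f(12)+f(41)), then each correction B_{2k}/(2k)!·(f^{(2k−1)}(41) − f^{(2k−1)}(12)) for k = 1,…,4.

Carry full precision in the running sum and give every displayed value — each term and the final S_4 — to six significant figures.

Integral: ∫_12^41 x·e^(−x/29) dx = 292.358.
Endpoint term: (f(12) + f(41))/2 = (7.93365 + 9.97198)/2 = 8.95282.
Running total after boundary: 301.311.
Correction k=1: B_{2}/2! · (f^{(1)}(41) − f^{(1)}(12)) = 1/12 · (-0.100642 − 0.387563) = -0.0406838.
After k=1: 301.270.
Correction k=2: B_{4}/4! · (f^{(3)}(41) − f^{(3)}(12)) = −1/720 · (0.000458734 − 0.00203310) = 2.18662e-06.
After k=2: 301.270.
Correction k=3: B_{6}/6! · (f^{(5)}(41) − f^{(5)}(12)) = 1/30240 · (1.23322e-06 − 4.28700e-06) = -1.00985e-10.
After k=3: 301.270.
Correction k=4: B_{8}/8! · (f^{(7)}(41) − f^{(7)}(12)) = −1/1209600 · (2.28416e-09 − 7.32048e-09) = 4.16362e-15.

S_4 ≈ 301.270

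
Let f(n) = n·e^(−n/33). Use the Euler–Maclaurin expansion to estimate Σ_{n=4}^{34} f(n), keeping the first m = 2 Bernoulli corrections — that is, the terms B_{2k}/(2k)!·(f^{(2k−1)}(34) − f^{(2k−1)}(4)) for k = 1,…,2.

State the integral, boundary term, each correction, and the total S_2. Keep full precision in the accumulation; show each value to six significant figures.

S_2 ≈ 300.288

Integral: ∫_4^34 x·e^(−x/33) dx = 292.515.
Endpoint term: (f(4) + f(34))/2 = (3.54338 + 12.1346)/2 = 7.83897.
So far: 300.354.
Order-1 term: 1/12 · (-0.0108151 − 0.778471) = -0.0657738.
Running total after k=1: 300.288.
Order-2 term: −1/720 · (0.000645530 − 0.00234175) = 2.35586e-06.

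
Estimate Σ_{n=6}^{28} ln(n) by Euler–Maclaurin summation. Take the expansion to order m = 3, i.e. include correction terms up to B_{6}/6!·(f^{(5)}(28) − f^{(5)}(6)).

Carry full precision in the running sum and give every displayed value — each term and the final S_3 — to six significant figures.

S_3 ≈ 63.1023

∫_6^28 ln(x) dx evaluates to 60.5512.
Endpoint term: (f(6) + f(28))/2 = (1.79176 + 3.33220)/2 = 2.56198.
Integral + boundary = 63.1132.
Order-1 term: 1/12 · (0.0357143 − 0.166667) = -0.0109127.
Running total after k=1: 63.1022.
Order-2 term: −1/720 · (9.11079e-05 − 0.00925926) = 1.27335e-05.
Running total after k=2: 63.1023.
Order-3 term: 1/30240 · (1.39451e-06 − 0.00308642) = -1.02018e-07.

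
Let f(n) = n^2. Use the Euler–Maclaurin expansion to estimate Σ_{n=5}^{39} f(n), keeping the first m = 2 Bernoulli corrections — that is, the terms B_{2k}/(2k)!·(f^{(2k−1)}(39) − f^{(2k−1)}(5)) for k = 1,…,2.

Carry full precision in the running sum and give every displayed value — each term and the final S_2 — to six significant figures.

Integral: ∫_5^39 x^2 dx = 19731.3.
Boundary: ½(f(5) + f(39)) = ½(25.0000 + 1521.00) = 773.000.
Running total after boundary: 20504.3.
Correction k=1: B_{2}/2! · (f^{(1)}(39) − f^{(1)}(5)) = 1/12 · (78.0000 − 10.0000) = 5.66667.
Running total after k=1: 20510.0.
Correction k=2: B_{4}/4! · (f^{(3)}(39) − f^{(3)}(5)) = −1/720 · (0.00000 − 0.00000) = 0.00000.

S_2 ≈ 20510.0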